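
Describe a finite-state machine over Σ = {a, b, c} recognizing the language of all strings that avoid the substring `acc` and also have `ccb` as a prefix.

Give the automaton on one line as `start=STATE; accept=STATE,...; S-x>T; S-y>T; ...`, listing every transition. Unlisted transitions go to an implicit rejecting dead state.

start=q0; accept=q4,q5,q6; q0-a>q1; q0-b>q1; q0-c>q2; q1-a>q1; q1-b>q1; q1-c>q1; q2-a>q1; q2-b>q1; q2-c>q3; q3-a>q1; q3-b>q4; q3-c>q1; q4-a>q5; q4-b>q4; q4-c>q4; q5-a>q5; q5-b>q4; q5-c>q6; q6-a>q5; q6-b>q4; q6-c>q1

Build one automaton per condition and run them in lockstep. One (4 states) tracks partial matches of the forbidden pattern `acc`; the other (5 states) tracks whether the input so far still matches the prefix `ccb`. Each combined state is a pair, one component from each; accept when both components accept. After merging equivalent states the machine shrinks.
7 states suffice.
        a   b   c  
>  q0   q1  q1  q2 
   q1   q1  q1  q1 
   q2   q1  q1  q3 
   q3   q1  q4  q1 
 * q4   q5  q4  q4 
 * q5   q5  q4  q6 
 * q6   q5  q4  q1 
(> = start, * = accepting)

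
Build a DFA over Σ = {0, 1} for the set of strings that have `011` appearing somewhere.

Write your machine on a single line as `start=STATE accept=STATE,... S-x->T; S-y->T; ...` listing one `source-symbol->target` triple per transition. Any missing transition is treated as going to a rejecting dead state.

start=s0; accept=s3; s0-0->s1; s0-1->s0; s1-0->s1; s1-1->s2; s2-0->s1; s2-1->s3; s3-0->s3; s3-1->s3

Track how much of `011` has been matched so far: state s0 is no progress, s3 is the absorbing accept state reached once `011` has occurred. Intermediate states record partial matches; on a mismatch, fall back to the longest reusable overlap.
With 4 states:
        0   1  
>  s0   s1  s0 
   s1   s1  s2 
   s2   s1  s3 
 * s3   s3  s3 
(> = start, * = accepting)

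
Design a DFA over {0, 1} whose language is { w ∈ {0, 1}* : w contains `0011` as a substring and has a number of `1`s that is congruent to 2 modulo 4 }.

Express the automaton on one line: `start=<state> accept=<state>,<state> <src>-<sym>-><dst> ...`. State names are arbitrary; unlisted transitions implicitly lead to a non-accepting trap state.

Build one automaton per condition and run them in lockstep. The first has 5 states tracking whether and how much of `0011` has been seen; the second has 4 states tracking the count of `1`s modulo 4. A product state is a pair (one from each), accepting exactly when both do.
20 states suffice.
          0    1  
>  q0     q1   q2 
   q1     q3   q2 
   q2     q4   q5 
   q3     q3   q6 
   q4     q7   q5 
   q5     q8   q9 
   q6     q4  q10 
   q7     q7  q11 
   q8    q12   q9 
   q9    q13   q0 
 * q10   q10  q14 
   q11    q8  q14 
   q12   q12  q15 
   q13   q16   q0 
   q14   q14  q17 
   q15   q13  q17 
   q16   q16  q18 
   q17   q17  q19 
   q18    q1  q19 
   q19   q19  q10 
(> = start, * = accepting)

start=q0 accept=q10 q0-0->q1 q0-1->q2 q1-0->q3 q1-1->q2 q2-0->q4 q2-1->q5 q3-0->q3 q3-1->q6 q4-0->q7 q4-1->q5 q5-0->q8 q5-1->q9 q6-0->q4 q6-1->q10 q7-0->q7 q7-1->q11 q8-0->q12 q8-1->q9 q9-0->q13 q9-1->q0 q10-0->q10 q10-1->q14 q11-0->q8 q11-1->q14 q12-0->q12 q12-1->q15 q13-0->q16 q13-1->q0 q14-0->q14 q14-1->q17 q15-0->q13 q15-1->q17 q16-0->q16 q16-1->q18 q17-0->q17 q17-1->q19 q18-0->q1 q18-1->q19 q19-0->q19 q19-1->q10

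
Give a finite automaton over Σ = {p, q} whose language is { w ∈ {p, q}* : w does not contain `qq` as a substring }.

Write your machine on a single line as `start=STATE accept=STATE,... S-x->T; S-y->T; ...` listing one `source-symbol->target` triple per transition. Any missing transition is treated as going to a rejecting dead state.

start=S0; accept=S0,S1; S0-p->S0; S0-q->S1; S1-p->S0; S1-q->S2; S2-p->S2; S2-q->S2

Track partial matches of the forbidden pattern `qq`. State S2 is a dead state reached once `qq` has occurred; every other state accepts. S0 means no part of `qq` is currently matched.
3 states suffice.
        p   q  
>* S0   S0  S1 
 * S1   S0  S2 
   S2   S2  S2 
(> = start, * = accepting)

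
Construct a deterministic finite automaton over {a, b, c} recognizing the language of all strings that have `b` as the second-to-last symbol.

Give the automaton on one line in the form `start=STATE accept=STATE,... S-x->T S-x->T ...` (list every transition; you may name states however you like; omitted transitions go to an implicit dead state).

Because acceptance depends on a position counted from the end, the machine has to buffer the most recent 2 symbols. Make each state the string of the last up-to-2 symbols read; on input `x` shift the window left and append `x`. Accept when the buffered window has length 2 and begins with `b`.
          a    b    c  
>  q0     q1   q2   q3 
   q1     q4   q5   q6 
   q2     q7   q8   q9 
   q3    q10  q11  q12 
   q4     q4   q5   q6 
   q5     q7   q8   q9 
   q6    q10  q11  q12 
 * q7     q4   q5   q6 
 * q8     q7   q8   q9 
 * q9    q10  q11  q12 
   q10    q4   q5   q6 
   q11    q7   q8   q9 
   q12   q10  q11  q12 
(> = start, * = accepting)

start=q0 accept=q7,q8,q9 q0-a->q1 q0-b->q2 q0-c->q3 q1-a->q4 q1-b->q5 q1-c->q6 q2-a->q7 q2-b->q8 q2-c->q9 q3-a->q10 q3-b->q11 q3-c->q12 q4-a->q4 q4-b->q5 q4-c->q6 q5-a->q7 q5-b->q8 q5-c->q9 q6-a->q10 q6-b->q11 q6-c->q12 q7-a->q4 q7-b->q5 q7-c->q6 q8-a->q7 q8-b->q8 q8-c->q9 q9-a->q10 q9-b->q11 q9-c->q12 q10-a->q4 q10-b->q5 q10-c->q6 q11-a->q7 q11-b->q8 q11-c->q9 q12-a->q10 q12-b->q11 q12-c->q12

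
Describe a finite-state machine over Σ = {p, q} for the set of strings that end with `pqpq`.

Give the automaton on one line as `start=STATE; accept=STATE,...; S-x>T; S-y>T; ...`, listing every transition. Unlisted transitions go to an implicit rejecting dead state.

start=A; accept=E; A-p>B; A-q>A; B-p>B; B-q>C; C-p>D; C-q>A; D-p>B; D-q>E; E-p>D; E-q>A

Let each state record the length of the longest suffix of the input read so far that is also a prefix of `pqpq`. B means the last symbol is `p`; C means the last 2 symbols are `pq`; D means the last 3 symbols are `pqp`; E means the last 4 symbols are `pqpq`. Accept only at E, where the string currently ends in `pqpq`.
5 states suffice.
       p  q 
>  A   B  A 
   B   B  C 
   C   D  A 
   D   B  E 
 * E   D  A 
(> = start, * = accepting)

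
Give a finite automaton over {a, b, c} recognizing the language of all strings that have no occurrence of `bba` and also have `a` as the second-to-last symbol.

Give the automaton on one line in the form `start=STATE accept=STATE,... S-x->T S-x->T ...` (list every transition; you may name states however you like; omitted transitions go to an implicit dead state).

Build one automaton per condition and run them in lockstep. The first has 4 states tracking partial matches of the forbidden pattern `bba`; the second has 13 states tracking the last 2 symbols read. A product state is a pair (one from each), accepting exactly when both do. Minimizing collapses redundant product states.
        a   b   c  
>  q0   q1  q2  q0 
   q1   q3  q4  q5 
   q2   q1  q6  q0 
 * q3   q3  q4  q5 
 * q4   q1  q6  q0 
 * q5   q1  q2  q0 
   q6   q7  q6  q0 
   q7   q7  q7  q7 
(> = start, * = accepting)

start=q0 accept=q3,q4,q5 q0-a->q1 q0-b->q2 q0-c->q0 q1-a->q3 q1-b->q4 q1-c->q5 q2-a->q1 q2-b->q6 q2-c->q0 q3-a->q3 q3-b->q4 q3-c->q5 q4-a->q1 q4-b->q6 q4-c->q0 q5-a->q1 q5-b->q2 q5-c->q0 q6-a->q7 q6-b->q6 q6-c->q0 q7-a->q7 q7-b->q7 q7-c->q7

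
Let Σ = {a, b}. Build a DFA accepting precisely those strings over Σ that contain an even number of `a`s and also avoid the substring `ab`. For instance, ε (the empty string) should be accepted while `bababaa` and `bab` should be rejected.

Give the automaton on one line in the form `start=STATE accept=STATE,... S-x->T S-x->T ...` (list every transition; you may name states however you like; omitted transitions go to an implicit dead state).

Run two small machines in parallel and take their product. One (2 states) tracks the count of `a`s modulo 2; the other (3 states) tracks partial matches of the forbidden pattern `ab`. Each combined state is a pair, one component from each; accept when both components accept. Minimizing collapses redundant product states.
4 states suffice.
        a   b  
>* q0   q1  q0 
   q1   q2  q3 
 * q2   q1  q3 
   q3   q3  q3 
(> = start, * = accepting)

start=q0 accept=q0,q2 q0-a->q1 q0-b->q0 q1-a->q2 q1-b->q3 q2-a->q1 q2-b->q3 q3-a->q3 q3-b->q3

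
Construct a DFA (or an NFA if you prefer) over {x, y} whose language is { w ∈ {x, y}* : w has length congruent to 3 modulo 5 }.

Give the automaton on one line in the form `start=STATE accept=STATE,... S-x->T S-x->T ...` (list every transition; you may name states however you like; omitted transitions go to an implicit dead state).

Only the length mod 5 matters, so use a 5-cycle: from any state, every input symbol moves to the next state, wrapping S4 back to S0. Mark S3 accepting.
5 states suffice.
        x   y  
>  S0   S1  S1 
   S1   S2  S2 
   S2   S3  S3 
 * S3   S4  S4 
   S4   S0  S0 
(> = start, * = accepting)

start=S0 accept=S3 S0-x->S1 S0-y->S1 S1-x->S2 S1-y->S2 S2-x->S3 S2-y->S3 S3-x->S4 S3-y->S4 S4-x->S0 S4-y->S0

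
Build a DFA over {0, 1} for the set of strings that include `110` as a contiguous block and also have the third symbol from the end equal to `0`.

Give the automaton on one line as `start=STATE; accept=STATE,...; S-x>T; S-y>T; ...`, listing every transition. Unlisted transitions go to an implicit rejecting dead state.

Handle the two conditions separately and then intersect. The first has 4 states tracking whether and how much of `110` has been seen; the second has 15 states tracking the last 3 symbols read. A product state is a pair (one from each), accepting exactly when both do.
22 states suffice.
          0    1  
>  q0     q1   q2 
   q1     q3   q4 
   q2     q5   q6 
   q3     q7   q8 
   q4     q9  q10 
   q5    q11  q12 
   q6    q13  q14 
   q7     q7   q8 
   q8     q9  q10 
   q9    q11  q12 
   q10   q13  q14 
   q11    q7   q8 
   q12    q9  q10 
   q13   q15  q16 
   q14   q13  q14 
   q15   q17  q18 
   q16   q19  q20 
 * q17   q17  q18 
 * q18   q19  q20 
 * q19   q15  q16 
 * q20   q13  q21 
   q21   q13  q21 
(> = start, * = accepting)

start=q0; accept=q17,q18,q19,q20; q0-0>q1; q0-1>q2; q1-0>q3; q1-1>q4; q2-0>q5; q2-1>q6; q3-0>q7; q3-1>q8; q4-0>q9; q4-1>q10; q5-0>q11; q5-1>q12; q6-0>q13; q6-1>q14; q7-0>q7; q7-1>q8; q8-0>q9; q8-1>q10; q9-0>q11; q9-1>q12; q10-0>q13; q10-1>q14; q11-0>q7; q11-1>q8; q12-0>q9; q12-1>q10; q13-0>q15; q13-1>q16; q14-0>q13; q14-1>q14; q15-0>q17; q15-1>q18; q16-0>q19; q16-1>q20; q17-0>q17; q17-1>q18; q18-0>q19; q18-1>q20; q19-0>q15; q19-1>q16; q20-0>q13; q20-1>q21; q21-0>q13; q21-1>q21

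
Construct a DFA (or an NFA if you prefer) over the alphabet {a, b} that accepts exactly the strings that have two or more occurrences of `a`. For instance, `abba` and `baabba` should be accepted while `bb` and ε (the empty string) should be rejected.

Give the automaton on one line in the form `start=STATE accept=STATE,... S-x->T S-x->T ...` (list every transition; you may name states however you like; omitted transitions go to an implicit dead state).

start=S0 accept=S2,S3 S0-a->S1 S0-b->S0 S1-a->S2 S1-b->S1 S2-a->S3 S2-b->S2 S3-a->S3 S3-b->S3

Count `a`s, saturating at 3: states S0 through S2 mean 0 through 2 `a`s seen; S3 means more than 2. Each `a` increments (capped at S3); other symbols loop. Accept from {S2, S3}.
With 4 states:
        a   b  
>  S0   S1  S0 
   S1   S2  S1 
 * S2   S3  S2 
 * S3   S3  S3 
(> = start, * = accepting)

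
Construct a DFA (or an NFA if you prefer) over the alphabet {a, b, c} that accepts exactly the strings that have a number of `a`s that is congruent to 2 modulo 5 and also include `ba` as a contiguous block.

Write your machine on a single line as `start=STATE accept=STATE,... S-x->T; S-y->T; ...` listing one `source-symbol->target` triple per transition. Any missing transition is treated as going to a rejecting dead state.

start=S0; accept=S8; S0-a->S1; S0-b->S2; S0-c->S0; S1-a->S3; S1-b->S4; S1-c->S1; S2-a->S5; S2-b->S2; S2-c->S0; S3-a->S6; S3-b->S7; S3-c->S3; S4-a->S8; S4-b->S4; S4-c->S1; S5-a->S8; S5-b->S5; S5-c->S5; S6-a->S9; S6-b->S10; S6-c->S6; S7-a->S11; S7-b->S7; S7-c->S3; S8-a->S11; S8-b->S8; S8-c->S8; S9-a->S0; S9-b->S12; S9-c->S9; S10-a->S13; S10-b->S10; S10-c->S6; S11-a->S13; S11-b->S11; S11-c->S11; S12-a->S14; S12-b->S12; S12-c->S9; S13-a->S14; S13-b->S13; S13-c->S13; S14-a->S5; S14-b->S14; S14-c->S14

Run two small machines in parallel and take their product. The first has 5 states tracking the count of `a`s modulo 5; the second has 3 states tracking whether and how much of `ba` has been seen. A product state is a pair (one from each), accepting exactly when both do.
15 states suffice.
          a    b    c  
>  S0     S1   S2   S0 
   S1     S3   S4   S1 
   S2     S5   S2   S0 
   S3     S6   S7   S3 
   S4     S8   S4   S1 
   S5     S8   S5   S5 
   S6     S9  S10   S6 
   S7    S11   S7   S3 
 * S8    S11   S8   S8 
   S9     S0  S12   S9 
   S10   S13  S10   S6 
   S11   S13  S11  S11 
   S12   S14  S12   S9 
   S13   S14  S13  S13 
   S14    S5  S14  S14 
(> = start, * = accepting)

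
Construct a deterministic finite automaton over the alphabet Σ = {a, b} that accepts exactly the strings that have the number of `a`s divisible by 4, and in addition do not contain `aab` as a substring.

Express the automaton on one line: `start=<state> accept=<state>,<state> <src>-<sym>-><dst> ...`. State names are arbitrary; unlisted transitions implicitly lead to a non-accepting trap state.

start=q0 accept=q0,q7,q15 q0-a->q1 q0-b->q0 q1-a->q2 q1-b->q3 q2-a->q4 q2-b->q5 q3-a->q6 q3-b->q3 q4-a->q7 q4-b->q8 q5-a->q8 q5-b->q5 q6-a->q4 q6-b->q9 q7-a->q10 q7-b->q11 q8-a->q11 q8-b->q8 q9-a->q12 q9-b->q9 q10-a->q2 q10-b->q13 q11-a->q13 q11-b->q11 q12-a->q7 q12-b->q14 q13-a->q5 q13-b->q13 q14-a->q15 q14-b->q14 q15-a->q10 q15-b->q0

Handle the two conditions separately and then intersect. One (4 states) tracks the count of `a`s modulo 4; the other (4 states) tracks partial matches of the forbidden pattern `aab`. Each combined state is a pair, one component from each; accept when both components accept.
16 states suffice.
          a    b  
>* q0     q1   q0 
   q1     q2   q3 
   q2     q4   q5 
   q3     q6   q3 
   q4     q7   q8 
   q5     q8   q5 
   q6     q4   q9 
 * q7    q10  q11 
   q8    q11   q8 
   q9    q12   q9 
   q10    q2  q13 
   q11   q13  q11 
   q12    q7  q14 
   q13    q5  q13 
   q14   q15  q14 
 * q15   q10   q0 
(> = start, * = accepting)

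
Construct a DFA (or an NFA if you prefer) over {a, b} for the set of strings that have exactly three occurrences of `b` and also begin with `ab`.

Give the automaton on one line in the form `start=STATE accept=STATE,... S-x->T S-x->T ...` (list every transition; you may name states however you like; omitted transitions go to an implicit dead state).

Build one automaton per condition and run them in lockstep. The first has 5 states tracking the count of `b`s, saturating at 4; the second has 4 states tracking whether the input so far still matches the prefix `ab`. A product state is a pair (one from each), accepting exactly when both do.
With 11 states:
          a    b  
>  s0     s1   s2 
   s1     s3   s4 
   s2     s2   s5 
   s3     s3   s2 
   s4     s4   s6 
   s5     s5   s7 
   s6     s6   s8 
   s7     s7   s9 
 * s8     s8  s10 
   s9     s9   s9 
   s10   s10  s10 
(> = start, * = accepting)

start=s0 accept=s8 s0-a->s1 s0-b->s2 s1-a->s3 s1-b->s4 s2-a->s2 s2-b->s5 s3-a->s3 s3-b->s2 s4-a->s4 s4-b->s6 s5-a->s5 s5-b->s7 s6-a->s6 s6-b->s8 s7-a->s7 s7-b->s9 s8-a->s8 s8-b->s10 s9-a->s9 s9-b->s9 s10-a->s10 s10-b->s10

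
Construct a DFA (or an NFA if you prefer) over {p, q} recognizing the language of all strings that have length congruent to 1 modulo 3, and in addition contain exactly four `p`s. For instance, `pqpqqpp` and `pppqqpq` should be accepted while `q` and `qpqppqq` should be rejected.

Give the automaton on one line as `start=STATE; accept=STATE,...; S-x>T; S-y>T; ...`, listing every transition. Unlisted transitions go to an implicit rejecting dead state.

start=s0; accept=s9; s0-p>s1; s0-q>s2; s1-p>s3; s1-q>s4; s2-p>s4; s2-q>s5; s3-p>s6; s3-q>s7; s4-p>s7; s4-q>s8; s5-p>s8; s5-q>s0; s6-p>s9; s6-q>s10; s7-p>s10; s7-q>s11; s8-p>s11; s8-q>s1; s9-p>s12; s9-q>s13; s10-p>s13; s10-q>s14; s11-p>s14; s11-q>s3; s12-p>s15; s12-q>s15; s13-p>s15; s13-q>s16; s14-p>s16; s14-q>s6; s15-p>s17; s15-q>s17; s16-p>s17; s16-q>s9; s17-p>s12; s17-q>s12

Handle the two conditions separately and then intersect. One (3 states) tracks the input length modulo 3; the other (6 states) tracks the count of `p`s, saturating at 5. Each combined state is a pair, one component from each; accept when both components accept.
18 states suffice.
          p    q  
>  s0     s1   s2 
   s1     s3   s4 
   s2     s4   s5 
   s3     s6   s7 
   s4     s7   s8 
   s5     s8   s0 
   s6     s9  s10 
   s7    s10  s11 
   s8    s11   s1 
 * s9    s12  s13 
   s10   s13  s14 
   s11   s14   s3 
   s12   s15  s15 
   s13   s15  s16 
   s14   s16   s6 
   s15   s17  s17 
   s16   s17   s9 
   s17   s12  s12 
(> = start, * = accepting)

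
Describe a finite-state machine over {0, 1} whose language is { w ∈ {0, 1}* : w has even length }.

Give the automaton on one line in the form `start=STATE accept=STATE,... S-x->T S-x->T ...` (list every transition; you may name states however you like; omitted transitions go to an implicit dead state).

Count input length modulo 2: every symbol advances one step around the cycle q0 → q1 → q0. Accept at q0.
        0   1  
>* q0   q1  q1 
   q1   q0  q0 
(> = start, * = accepting)

start=q0 accept=q0 q0-0->q1 q0-1->q1 q1-0->q0 q1-1->q0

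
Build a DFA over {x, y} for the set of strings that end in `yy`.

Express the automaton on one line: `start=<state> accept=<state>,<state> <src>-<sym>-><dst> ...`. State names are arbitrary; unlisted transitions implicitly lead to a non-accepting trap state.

Let each state record the length of the longest suffix of the input read so far that is also a prefix of `yy`. B means the last symbol is `y`; C means the last 2 symbols are `yy`. Accept only at C, where the string currently ends in `yy`.
A 3-state machine:
       x  y 
>  A   A  B 
   B   A  C 
 * C   A  C 
(> = start, * = accepting)

start=A accept=C A-x->A A-y->B B-x->A B-y->C C-x->A C-y->C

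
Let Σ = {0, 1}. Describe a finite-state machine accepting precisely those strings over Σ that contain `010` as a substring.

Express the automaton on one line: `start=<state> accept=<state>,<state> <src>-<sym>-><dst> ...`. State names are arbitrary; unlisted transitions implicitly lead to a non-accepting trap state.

Track how much of `010` has been matched so far: state S0 is no progress, S3 is the absorbing accept state reached once `010` has occurred. Intermediate states record partial matches; on a mismatch, fall back to the longest reusable overlap.
4 states suffice.
        0   1  
>  S0   S1  S0 
   S1   S1  S2 
   S2   S3  S0 
 * S3   S3  S3 
(> = start, * = accepting)

start=S0 accept=S3 S0-0->S1 S0-1->S0 S1-0->S1 S1-1->S2 S2-0->S3 S2-1->S0 S3-0->S3 S3-1->S3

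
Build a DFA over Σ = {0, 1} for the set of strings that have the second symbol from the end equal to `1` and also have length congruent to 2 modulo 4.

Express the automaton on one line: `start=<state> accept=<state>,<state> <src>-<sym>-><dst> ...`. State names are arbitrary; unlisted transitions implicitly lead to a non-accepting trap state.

start=A accept=E A-0->B A-1->C B-0->D B-1->D C-0->E C-1->E D-0->F D-1->F E-0->F E-1->F F-0->A F-1->A

Handle the two conditions separately and then intersect. The first has 7 states tracking the last 2 symbols read; the second has 4 states tracking the input length modulo 4. A product state is a pair (one from each), accepting exactly when both do. Minimizing collapses redundant product states.
With 6 states:
       0  1 
>  A   B  C 
   B   D  D 
   C   E  E 
   D   F  F 
 * E   F  F 
   F   A  A 
(> = start, * = accepting)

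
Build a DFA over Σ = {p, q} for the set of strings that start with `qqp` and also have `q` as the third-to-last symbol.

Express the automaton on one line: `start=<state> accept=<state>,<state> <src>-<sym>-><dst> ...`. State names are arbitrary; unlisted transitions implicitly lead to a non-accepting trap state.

Run two small machines in parallel and take their product. One (5 states) tracks whether the input so far still matches the prefix `qqp`; the other (15 states) tracks the last 3 symbols read. Each combined state is a pair, one component from each; accept when both components accept.
          p    q  
>  S0     S1   S2 
   S1     S3   S4 
   S2     S5   S6 
   S3     S7   S8 
   S4     S9  S10 
   S5    S11  S12 
   S6    S13  S14 
   S7     S7   S8 
   S8     S9  S10 
   S9    S11  S12 
   S10   S15  S14 
   S11    S7   S8 
   S12    S9  S10 
 * S13   S16  S17 
   S14   S15  S14 
   S15   S11  S12 
 * S16   S18  S19 
 * S17   S20  S21 
   S18   S18  S19 
   S19   S20  S21 
   S20   S16  S17 
   S21   S13  S22 
 * S22   S13  S22 
(> = start, * = accepting)

start=S0 accept=S13,S16,S17,S22 S0-p->S1 S0-q->S2 S1-p->S3 S1-q->S4 S2-p->S5 S2-q->S6 S3-p->S7 S3-q->S8 S4-p->S9 S4-q->S10 S5-p->S11 S5-q->S12 S6-p->S13 S6-q->S14 S7-p->S7 S7-q->S8 S8-p->S9 S8-q->S10 S9-p->S11 S9-q->S12 S10-p->S15 S10-q->S14 S11-p->S7 S11-q->S8 S12-p->S9 S12-q->S10 S13-p->S16 S13-q->S17 S14-p->S15 S14-q->S14 S15-p->S11 S15-q->S12 S16-p->S18 S16-q->S19 S17-p->S20 S17-q->S21 S18-p->S18 S18-q->S19 S19-p->S20 S19-q->S21 S20-p->S16 S20-q->S17 S21-p->S13 S21-q->S22 S22-p->S13 S22-q->S22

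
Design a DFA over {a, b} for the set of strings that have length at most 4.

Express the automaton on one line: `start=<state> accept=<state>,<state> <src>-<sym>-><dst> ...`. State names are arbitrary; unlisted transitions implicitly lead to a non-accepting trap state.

We only need to distinguish lengths 0, 1, …, 4, and '>4'. Chain S0 → S1 → S2 → S3 → S4 → S5 on every symbol, with S5 looping. Accepting states: {S0, S1, S2, S3, S4}.
With 6 states:
        a   b  
>* S0   S1  S1 
 * S1   S2  S2 
 * S2   S3  S3 
 * S3   S4  S4 
 * S4   S5  S5 
   S5   S5  S5 
(> = start, * = accepting)

start=S0 accept=S0,S1,S2,S3,S4 S0-a->S1 S0-b->S1 S1-a->S2 S1-b->S2 S2-a->S3 S2-b->S3 S3-a->S4 S3-b->S4 S4-a->S5 S4-b->S5 S5-a->S5 S5-b->S5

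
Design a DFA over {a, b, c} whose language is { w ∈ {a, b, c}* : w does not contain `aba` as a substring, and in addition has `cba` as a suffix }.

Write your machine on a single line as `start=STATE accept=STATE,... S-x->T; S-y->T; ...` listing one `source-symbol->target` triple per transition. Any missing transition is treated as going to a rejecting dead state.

start=q0; accept=q6; q0-a->q1; q0-b->q0; q0-c->q2; q1-a->q1; q1-b->q3; q1-c->q2; q2-a->q1; q2-b->q4; q2-c->q2; q3-a->q5; q3-b->q0; q3-c->q2; q4-a->q6; q4-b->q0; q4-c->q2; q5-a->q5; q5-b->q5; q5-c->q5; q6-a->q1; q6-b->q3; q6-c->q2

Build one automaton per condition and run them in lockstep. One (4 states) tracks partial matches of the forbidden pattern `aba`; the other (4 states) tracks how much of the suffix `cba` has currently been matched. Each combined state is a pair, one component from each; accept when both components accept. Minimizing collapses redundant product states.
        a   b   c  
>  q0   q1  q0  q2 
   q1   q1  q3  q2 
   q2   q1  q4  q2 
   q3   q5  q0  q2 
   q4   q6  q0  q2 
   q5   q5  q5  q5 
 * q6   q1  q3  q2 
(> = start, * = accepting)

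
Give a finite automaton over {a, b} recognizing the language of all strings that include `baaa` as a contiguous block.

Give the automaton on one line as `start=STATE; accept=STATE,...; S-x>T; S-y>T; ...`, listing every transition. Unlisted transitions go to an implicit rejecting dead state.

start=S0; accept=S4; S0-a>S0; S0-b>S1; S1-a>S2; S1-b>S1; S2-a>S3; S2-b>S1; S3-a>S4; S3-b>S1; S4-a>S4; S4-b>S4

States S0..S3 record the length of the longest prefix of `baaa` that matches the current input suffix. Reaching S4 means `baaa` has been seen, and we stay there forever. Accept from S4.
5 states suffice.
        a   b  
>  S0   S0  S1 
   S1   S2  S1 
   S2   S3  S1 
   S3   S4  S1 
 * S4   S4  S4 
(> = start, * = accepting)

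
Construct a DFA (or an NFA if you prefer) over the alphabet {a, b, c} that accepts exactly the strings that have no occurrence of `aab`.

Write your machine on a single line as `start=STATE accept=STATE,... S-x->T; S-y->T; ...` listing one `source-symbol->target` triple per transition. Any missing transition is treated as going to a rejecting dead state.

start=s0; accept=s0,s1,s2; s0-a->s1; s0-b->s0; s0-c->s0; s1-a->s2; s1-b->s0; s1-c->s0; s2-a->s2; s2-b->s3; s2-c->s0; s3-a->s3; s3-b->s3; s3-c->s3

This is the complement of 'contains `aab`'. Use the same substring-matching states — s0 through s3 holding how much of `aab` has just been matched — but flip the accepting set: everything except the trap s3 accepts.
A 4-state machine:
        a   b   c  
>* s0   s1  s0  s0 
 * s1   s2  s0  s0 
 * s2   s2  s3  s0 
   s3   s3  s3  s3 
(> = start, * = accepting)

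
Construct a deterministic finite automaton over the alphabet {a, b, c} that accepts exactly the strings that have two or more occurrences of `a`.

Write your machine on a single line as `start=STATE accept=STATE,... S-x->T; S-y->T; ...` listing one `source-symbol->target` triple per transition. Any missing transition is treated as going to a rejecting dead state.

start=s0; accept=s2,s3; s0-a->s1; s0-b->s0; s0-c->s0; s1-a->s2; s1-b->s1; s1-c->s1; s2-a->s3; s2-b->s2; s2-c->s2; s3-a->s3; s3-b->s3; s3-c->s3

Count `a`s, saturating at 3: states s0 through s2 mean 0 through 2 `a`s seen; s3 means more than 2. Each `a` increments (capped at s3); other symbols loop. Accept from {s2, s3}.
        a   b   c  
>  s0   s1  s0  s0 
   s1   s2  s1  s1 
 * s2   s3  s2  s2 
 * s3   s3  s3  s3 
(> = start, * = accepting)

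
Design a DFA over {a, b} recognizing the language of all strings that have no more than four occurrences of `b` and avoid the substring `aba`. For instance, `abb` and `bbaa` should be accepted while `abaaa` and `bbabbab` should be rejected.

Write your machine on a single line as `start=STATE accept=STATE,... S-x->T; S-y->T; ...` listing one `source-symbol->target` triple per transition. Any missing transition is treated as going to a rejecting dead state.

start=S0; accept=S0,S1,S2,S3,S4,S5,S7,S8,S9,S11,S12,S13,S15,S16; S0-a->S1; S0-b->S2; S1-a->S1; S1-b->S3; S2-a->S4; S2-b->S5; S3-a->S6; S3-b->S5; S4-a->S4; S4-b->S7; S5-a->S8; S5-b->S9; S6-a->S6; S6-b->S10; S7-a->S10; S7-b->S9; S8-a->S8; S8-b->S11; S9-a->S12; S9-b->S13; S10-a->S10; S10-b->S14; S11-a->S14; S11-b->S13; S12-a->S12; S12-b->S15; S13-a->S16; S13-b->S17; S14-a->S14; S14-b->S18; S15-a->S18; S15-b->S17; S16-a->S16; S16-b->S19; S17-a->S20; S17-b->S17; S18-a->S18; S18-b->S21; S19-a->S21; S19-b->S17; S20-a->S20; S20-b->S19; S21-a->S21; S21-b->S21

Run two small machines in parallel and take their product. One (6 states) tracks the count of `b`s, saturating at 5; the other (4 states) tracks partial matches of the forbidden pattern `aba`. Each combined state is a pair, one component from each; accept when both components accept.
With 22 states:
          a    b  
>* S0     S1   S2 
 * S1     S1   S3 
 * S2     S4   S5 
 * S3     S6   S5 
 * S4     S4   S7 
 * S5     S8   S9 
   S6     S6  S10 
 * S7    S10   S9 
 * S8     S8  S11 
 * S9    S12  S13 
   S10   S10  S14 
 * S11   S14  S13 
 * S12   S12  S15 
 * S13   S16  S17 
   S14   S14  S18 
 * S15   S18  S17 
 * S16   S16  S19 
   S17   S20  S17 
   S18   S18  S21 
   S19   S21  S17 
   S20   S20  S19 
   S21   S21  S21 
(> = start, * = accepting)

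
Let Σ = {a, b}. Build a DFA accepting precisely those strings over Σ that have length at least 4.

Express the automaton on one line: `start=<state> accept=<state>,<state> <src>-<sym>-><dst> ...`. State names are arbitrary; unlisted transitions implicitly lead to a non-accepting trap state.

start=q0 accept=q4,q5 q0-a->q1 q0-b->q1 q1-a->q2 q1-b->q2 q2-a->q3 q2-b->q3 q3-a->q4 q3-b->q4 q4-a->q5 q4-b->q5 q5-a->q5 q5-b->q5

We only need to distinguish lengths 0, 1, …, 4, and '>4'. Chain q0 → q1 → q2 → q3 → q4 → q5 on every symbol, with q5 looping. Accepting states: {q4, q5}.
A 6-state machine:
        a   b  
>  q0   q1  q1 
   q1   q2  q2 
   q2   q3  q3 
   q3   q4  q4 
 * q4   q5  q5 
 * q5   q5  q5 
(> = start, * = accepting)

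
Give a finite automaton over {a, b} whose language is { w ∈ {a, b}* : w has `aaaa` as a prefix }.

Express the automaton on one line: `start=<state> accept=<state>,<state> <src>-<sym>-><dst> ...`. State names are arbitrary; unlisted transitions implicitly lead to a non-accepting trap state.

Walk along `aaaa` while the input agrees: from q0 take `a` to q1, and so on. Any deviation drops to the rejecting sink q5. Once q4 is reached the prefix is confirmed and every continuation is accepted.
        a   b  
>  q0   q1  q5 
   q1   q2  q5 
   q2   q3  q5 
   q3   q4  q5 
 * q4   q4  q4 
   q5   q5  q5 
(> = start, * = accepting)

start=q0 accept=q4 q0-a->q1 q0-b->q5 q1-a->q2 q1-b->q5 q2-a->q3 q2-b->q5 q3-a->q4 q3-b->q5 q4-a->q4 q4-b->q4 q5-a->q5 q5-b->q5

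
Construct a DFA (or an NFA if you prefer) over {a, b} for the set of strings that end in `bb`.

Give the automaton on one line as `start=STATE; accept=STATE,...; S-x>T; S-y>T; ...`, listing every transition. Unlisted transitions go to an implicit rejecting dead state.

Remember how much of `bb` the current input suffix matches. State q0 means no match yet; q1 means the last symbol is `b`; q2 means the last 2 symbols are `bb`. Only q2 accepts. On a mismatch, fall back to the longest proper suffix that is still a prefix of `bb`.
With 3 states:
        a   b  
>  q0   q0  q1 
   q1   q0  q2 
 * q2   q0  q2 
(> = start, * = accepting)

start=q0; accept=q2; q0-a>q0; q0-b>q1; q1-a>q0; q1-b>q2; q2-a>q0; q2-b>q2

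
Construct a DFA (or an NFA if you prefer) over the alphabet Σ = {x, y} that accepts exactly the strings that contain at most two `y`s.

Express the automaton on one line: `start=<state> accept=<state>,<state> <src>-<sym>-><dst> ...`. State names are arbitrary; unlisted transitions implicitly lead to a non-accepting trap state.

Count `y`s, saturating at 3: states q0 through q2 mean 0 through 2 `y`s seen; q3 means more than 2. Each `y` increments (capped at q3); other symbols loop. Accept from {q0, q1, q2}.
        x   y  
>* q0   q0  q1 
 * q1   q1  q2 
 * q2   q2  q3 
   q3   q3  q3 
(> = start, * = accepting)

start=q0 accept=q0,q1,q2 q0-x->q0 q0-y->q1 q1-x->q1 q1-y->q2 q2-x->q2 q2-y->q3 q3-x->q3 q3-y->q3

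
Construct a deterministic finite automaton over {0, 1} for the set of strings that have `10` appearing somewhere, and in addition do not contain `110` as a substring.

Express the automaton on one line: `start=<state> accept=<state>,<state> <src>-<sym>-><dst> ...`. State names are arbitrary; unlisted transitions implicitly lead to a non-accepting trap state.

Handle the two conditions separately and then intersect. One (3 states) tracks whether and how much of `10` has been seen; the other (4 states) tracks partial matches of the forbidden pattern `110`. Each combined state is a pair, one component from each; accept when both components accept. After merging equivalent states the machine shrinks.
A 6-state machine:
        0   1  
>  S0   S0  S1 
   S1   S2  S3 
 * S2   S2  S4 
   S3   S3  S3 
 * S4   S2  S5 
 * S5   S3  S5 
(> = start, * = accepting)

start=S0 accept=S2,S4,S5 S0-0->S0 S0-1->S1 S1-0->S2 S1-1->S3 S2-0->S2 S2-1->S4 S3-0->S3 S3-1->S3 S4-0->S2 S4-1->S5 S5-0->S3 S5-1->S5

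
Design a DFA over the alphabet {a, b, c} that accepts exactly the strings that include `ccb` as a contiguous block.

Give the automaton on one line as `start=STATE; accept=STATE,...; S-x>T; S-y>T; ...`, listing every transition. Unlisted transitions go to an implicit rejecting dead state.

start=S0; accept=S3; S0-a>S0; S0-b>S0; S0-c>S1; S1-a>S0; S1-b>S0; S1-c>S2; S2-a>S0; S2-b>S3; S2-c>S2; S3-a>S3; S3-b>S3; S3-c>S3

Track how much of `ccb` has been matched so far: state S0 is no progress, S3 is the absorbing accept state reached once `ccb` has occurred. Intermediate states record partial matches; on a mismatch, fall back to the longest reusable overlap.
        a   b   c  
>  S0   S0  S0  S1 
   S1   S0  S0  S2 
   S2   S0  S3  S2 
 * S3   S3  S3  S3 
(> = start, * = accepting)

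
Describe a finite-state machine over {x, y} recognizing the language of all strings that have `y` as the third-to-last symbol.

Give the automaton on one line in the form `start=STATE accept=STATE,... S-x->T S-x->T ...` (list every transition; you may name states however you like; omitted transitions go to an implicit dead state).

A DFA must remember the last 3 symbols (since which symbol is third-to-last isn't known until the input ends). Use one state per possible window of the last ≤3 symbols; accept from those whose window starts with `y`.
          x    y  
>  q0     q1   q2 
   q1     q3   q4 
   q2     q5   q6 
   q3     q7   q8 
   q4     q9  q10 
   q5    q11  q12 
   q6    q13  q14 
   q7     q7   q8 
   q8     q9  q10 
   q9    q11  q12 
   q10   q13  q14 
 * q11    q7   q8 
 * q12    q9  q10 
 * q13   q11  q12 
 * q14   q13  q14 
(> = start, * = accepting)

start=q0 accept=q11,q12,q13,q14 q0-x->q1 q0-y->q2 q1-x->q3 q1-y->q4 q2-x->q5 q2-y->q6 q3-x->q7 q3-y->q8 q4-x->q9 q4-y->q10 q5-x->q11 q5-y->q12 q6-x->q13 q6-y->q14 q7-x->q7 q7-y->q8 q8-x->q9 q8-y->q10 q9-x->q11 q9-y->q12 q10-x->q13 q10-y->q14 q11-x->q7 q11-y->q8 q12-x->q9 q12-y->q10 q13-x->q11 q13-y->q12 q14-x->q13 q14-y->q14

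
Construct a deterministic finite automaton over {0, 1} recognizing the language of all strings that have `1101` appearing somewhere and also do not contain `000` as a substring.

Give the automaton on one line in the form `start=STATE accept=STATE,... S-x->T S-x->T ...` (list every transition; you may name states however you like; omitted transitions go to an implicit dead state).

start=q0 accept=q8,q10,q12 q0-0->q1 q0-1->q2 q1-0->q3 q1-1->q2 q2-0->q1 q2-1->q4 q3-0->q5 q3-1->q2 q4-0->q6 q4-1->q4 q5-0->q5 q5-1->q7 q6-0->q3 q6-1->q8 q7-0->q5 q7-1->q9 q8-0->q10 q8-1->q8 q9-0->q11 q9-1->q9 q10-0->q12 q10-1->q8 q11-0->q5 q11-1->q13 q12-0->q13 q12-1->q8 q13-0->q13 q13-1->q13

Handle the two conditions separately and then intersect. The first has 5 states tracking whether and how much of `1101` has been seen; the second has 4 states tracking partial matches of the forbidden pattern `000`. A product state is a pair (one from each), accepting exactly when both do.
A 14-state machine:
          0    1  
>  q0     q1   q2 
   q1     q3   q2 
   q2     q1   q4 
   q3     q5   q2 
   q4     q6   q4 
   q5     q5   q7 
   q6     q3   q8 
   q7     q5   q9 
 * q8    q10   q8 
   q9    q11   q9 
 * q10   q12   q8 
   q11    q5  q13 
 * q12   q13   q8 
   q13   q13  q13 
(> = start, * = accepting)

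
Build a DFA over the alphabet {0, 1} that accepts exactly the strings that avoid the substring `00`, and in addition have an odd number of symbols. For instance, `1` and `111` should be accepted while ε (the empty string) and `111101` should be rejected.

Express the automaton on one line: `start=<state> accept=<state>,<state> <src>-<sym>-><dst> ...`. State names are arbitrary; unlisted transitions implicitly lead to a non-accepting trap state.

start=s0 accept=s1,s2 s0-0->s1 s0-1->s2 s1-0->s3 s1-1->s0 s2-0->s4 s2-1->s0 s3-0->s3 s3-1->s3 s4-0->s3 s4-1->s2

Run two small machines in parallel and take their product. The first has 3 states tracking partial matches of the forbidden pattern `00`; the second has 2 states tracking the input length modulo 2. A product state is a pair (one from each), accepting exactly when both do. Minimizing collapses redundant product states.
        0   1  
>  s0   s1  s2 
 * s1   s3  s0 
 * s2   s4  s0 
   s3   s3  s3 
   s4   s3  s2 
(> = start, * = accepting)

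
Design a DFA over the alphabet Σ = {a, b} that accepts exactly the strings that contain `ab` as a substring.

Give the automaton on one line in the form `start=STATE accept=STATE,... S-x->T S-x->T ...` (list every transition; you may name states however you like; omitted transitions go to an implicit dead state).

start=q0 accept=q2 q0-a->q1 q0-b->q0 q1-a->q1 q1-b->q2 q2-a->q2 q2-b->q2

Track how much of `ab` has been matched so far: state q0 is no progress, q2 is the absorbing accept state reached once `ab` has occurred. Intermediate states record partial matches; on a mismatch, fall back to the longest reusable overlap.
        a   b  
>  q0   q1  q0 
   q1   q1  q2 
 * q2   q2  q2 
(> = start, * = accepting)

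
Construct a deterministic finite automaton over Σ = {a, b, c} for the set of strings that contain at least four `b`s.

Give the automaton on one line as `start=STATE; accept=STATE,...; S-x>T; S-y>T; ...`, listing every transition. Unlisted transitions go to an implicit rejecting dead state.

start=s0; accept=s4,s5; s0-a>s0; s0-b>s1; s0-c>s0; s1-a>s1; s1-b>s2; s1-c>s1; s2-a>s2; s2-b>s3; s2-c>s2; s3-a>s3; s3-b>s4; s3-c>s3; s4-a>s4; s4-b>s5; s4-c>s4; s5-a>s5; s5-b>s5; s5-c>s5

Only the number of `b`s matters, and only up to 5. Make a chain s0 → s1 → s2 → s3 → s4 → s5 advanced by each `b` (with s5 absorbing); every other symbol self-loops. The accepting set is {s4, s5}.
With 6 states:
        a   b   c  
>  s0   s0  s1  s0 
   s1   s1  s2  s1 
   s2   s2  s3  s2 
   s3   s3  s4  s3 
 * s4   s4  s5  s4 
 * s5   s5  s5  s5 
(> = start, * = accepting)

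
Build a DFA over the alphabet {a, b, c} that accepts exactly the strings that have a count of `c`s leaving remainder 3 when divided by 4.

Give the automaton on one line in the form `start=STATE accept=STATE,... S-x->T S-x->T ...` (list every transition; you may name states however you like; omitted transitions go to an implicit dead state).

start=S0 accept=S3 S0-a->S0 S0-b->S0 S0-c->S1 S1-a->S1 S1-b->S1 S1-c->S2 S2-a->S2 S2-b->S2 S2-c->S3 S3-a->S3 S3-b->S3 S3-c->S0

Keep the running count of `c`s modulo 4: each `c` advances along the cycle S0 → S1 → S2 → S3 → S0 while other symbols loop. Accept at S3.
4 states suffice.
        a   b   c  
>  S0   S0  S0  S1 
   S1   S1  S1  S2 
   S2   S2  S2  S3 
 * S3   S3  S3  S0 
(> = start, * = accepting)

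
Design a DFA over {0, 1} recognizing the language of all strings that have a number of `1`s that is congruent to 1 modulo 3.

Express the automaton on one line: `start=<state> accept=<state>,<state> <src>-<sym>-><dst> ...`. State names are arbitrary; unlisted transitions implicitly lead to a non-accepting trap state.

The only thing that matters is how many `1`s have appeared, reduced mod 3. Use one state per residue: q0 for 0, …, q2 for 2. Reading `1` moves to the next residue; anything else stays put. q1 is accepting.
A 3-state machine:
        0   1  
>  q0   q0  q1 
 * q1   q1  q2 
   q2   q2  q0 
(> = start, * = accepting)

start=q0 accept=q1 q0-0->q0 q0-1->q1 q1-0->q1 q1-1->q2 q2-0->q2 q2-1->q0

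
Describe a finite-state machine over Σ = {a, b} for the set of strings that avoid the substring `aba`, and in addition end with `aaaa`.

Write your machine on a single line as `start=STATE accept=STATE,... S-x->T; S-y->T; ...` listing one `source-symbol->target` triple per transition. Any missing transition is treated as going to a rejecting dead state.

Build one automaton per condition and run them in lockstep. One (4 states) tracks partial matches of the forbidden pattern `aba`; the other (5 states) tracks how much of the suffix `aaaa` has currently been matched. Each combined state is a pair, one component from each; accept when both components accept.
11 states suffice.
          a    b  
>  q0     q1   q0 
   q1     q2   q3 
   q2     q4   q3 
   q3     q5   q0 
   q4     q6   q3 
   q5     q7   q8 
 * q6     q6   q3 
   q7     q9   q8 
   q8     q5   q8 
   q9    q10   q8 
   q10   q10   q8 
(> = start, * = accepting)

start=q0; accept=q6; q0-a->q1; q0-b->q0; q1-a->q2; q1-b->q3; q2-a->q4; q2-b->q3; q3-a->q5; q3-b->q0; q4-a->q6; q4-b->q3; q5-a->q7; q5-b->q8; q6-a->q6; q6-b->q3; q7-a->q9; q7-b->q8; q8-a->q5; q8-b->q8; q9-a->q10; q9-b->q8; q10-a->q10; q10-b->q8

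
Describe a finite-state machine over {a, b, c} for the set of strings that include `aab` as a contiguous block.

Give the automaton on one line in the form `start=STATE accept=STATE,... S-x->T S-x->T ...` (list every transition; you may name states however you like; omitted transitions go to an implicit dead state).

States q0..q2 record the length of the longest prefix of `aab` that matches the current input suffix. Reaching q3 means `aab` has been seen, and we stay there forever. Accept from q3.
4 states suffice.
        a   b   c  
>  q0   q1  q0  q0 
   q1   q2  q0  q0 
   q2   q2  q3  q0 
 * q3   q3  q3  q3 
(> = start, * = accepting)

start=q0 accept=q3 q0-a->q1 q0-b->q0 q0-c->q0 q1-a->q2 q1-b->q0 q1-c->q0 q2-a->q2 q2-b->q3 q2-c->q0 q3-a->q3 q3-b->q3 q3-c->q3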